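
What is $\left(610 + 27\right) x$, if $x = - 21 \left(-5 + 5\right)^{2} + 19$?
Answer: $12103$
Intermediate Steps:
$x = 19$ ($x = - 21 \cdot 0^{2} + 19 = \left(-21\right) 0 + 19 = 0 + 19 = 19$)
$\left(610 + 27\right) x = \left(610 + 27\right) 19 = 637 \cdot 19 = 12103$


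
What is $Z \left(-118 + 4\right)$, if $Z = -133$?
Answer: $15162$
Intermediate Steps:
$Z \left(-118 + 4\right) = - 133 \left(-118 + 4\right) = \left(-133\right) \left(-114\right) = 15162$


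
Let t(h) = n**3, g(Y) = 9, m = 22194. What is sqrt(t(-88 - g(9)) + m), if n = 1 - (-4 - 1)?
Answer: 3*sqrt(2490) ≈ 149.70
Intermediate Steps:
n = 6 (n = 1 - 1*(-5) = 1 + 5 = 6)
t(h) = 216 (t(h) = 6**3 = 216)
sqrt(t(-88 - g(9)) + m) = sqrt(216 + 22194) = sqrt(22410) = 3*sqrt(2490)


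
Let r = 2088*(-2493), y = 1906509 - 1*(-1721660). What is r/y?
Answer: -5205384/3628169 ≈ -1.4347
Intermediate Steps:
y = 3628169 (y = 1906509 + 1721660 = 3628169)
r = -5205384
r/y = -5205384/3628169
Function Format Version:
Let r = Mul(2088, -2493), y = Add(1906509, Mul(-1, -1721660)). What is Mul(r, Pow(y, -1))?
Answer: Rational(-5205384, 3628169) ≈ -1.4347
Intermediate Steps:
y = 3628169 (y = Add(1906509, 1721660) = 3628169)
r = -5205384
Mul(r, Pow(y, -1)) = Mul(-5205384, Pow(3628169, -1)) = Mul(-5205384, Rational(1, 3628169)) = Rational(-5205384, 3628169)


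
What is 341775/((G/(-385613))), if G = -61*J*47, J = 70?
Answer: 3765510945/5734 ≈ 6.5670e+5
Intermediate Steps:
G = -200690 (G = -61*70*47 = -4270*47 = -200690)
341775/((G/(-385613))) = 341775/((-200690/(-385613))) = 341775/((-200690*(-1/385613))) = 341775/(200690/385613) = 341775*(385613/200690) = 3765510945/5734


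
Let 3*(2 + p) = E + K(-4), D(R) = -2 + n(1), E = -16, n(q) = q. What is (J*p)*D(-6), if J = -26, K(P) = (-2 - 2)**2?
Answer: -52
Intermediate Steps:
K(P) = 16 (K(P) = (-4)**2 = 16)
D(R) = -1 (D(R) = -2 + 1 = -1)
p = -2 (p = -2 + (-16 + 16)/3 = -2 + (1/3)*0 = -2 + 0 = -2)
(J*p)*D(-6) = -26*(-2)*(-1) = 52*(-1) = -52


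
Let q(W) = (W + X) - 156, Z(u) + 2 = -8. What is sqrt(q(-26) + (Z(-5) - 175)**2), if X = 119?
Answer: sqrt(34162) ≈ 184.83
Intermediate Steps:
Z(u) = -10 (Z(u) = -2 - 8 = -10)
q(W) = -37 + W (q(W) = (W + 119) - 156 = (119 + W) - 156 = -37 + W)
sqrt(q(-26) + (Z(-5) - 175)**2) = sqrt((-37 - 26) + (-10 - 175)**2) = sqrt(-63 + (-185)**2) = sqrt(-63 + 34225) = sqrt(34162)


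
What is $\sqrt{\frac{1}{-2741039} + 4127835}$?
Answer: $\frac{2 \sqrt{7753410309694506499}}{2741039} \approx 2031.7$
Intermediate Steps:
$\sqrt{\frac{1}{-2741039} + 4127835} = \sqrt{- \frac{1}{2741039} + 4127835} = \sqrt{\frac{11314556720564}{2741039}} = \frac{2 \sqrt{7753410309694506499}}{2741039}$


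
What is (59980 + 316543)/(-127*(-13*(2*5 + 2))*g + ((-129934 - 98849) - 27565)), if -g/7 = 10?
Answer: -376523/1643188 ≈ -0.22914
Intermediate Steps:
g = -70 (g = -7*10 = -70)
(59980 + 316543)/(-127*(-13*(2*5 + 2))*g + ((-129934 - 98849) - 27565)) = (59980 + 316543)/(-127*(-13*(2*5 + 2))*(-70) + ((-129934 - 98849) - 27565)) = 376523/(-127*(-13*(10 + 2))*(-70) + (-228783 - 27565)) = 376523/(-127*(-13*12)*(-70) - 256348) = 376523/(-(-19812)*(-70) - 256348) = 376523/(-127*10920 - 256348) = 376523/(-1386840 - 256348) = 376523/(-1643188) = 376523*(-1/1643188) = -376523/1643188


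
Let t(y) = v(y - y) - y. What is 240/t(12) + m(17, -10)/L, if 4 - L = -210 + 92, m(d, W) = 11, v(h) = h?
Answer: -2429/122 ≈ -19.910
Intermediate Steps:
t(y) = -y (t(y) = (y - y) - y = 0 - y = -y)
L = 122 (L = 4 - (-210 + 92) = 4 - 1*(-118) = 4 + 118 = 122)
240/t(12) + m(17, -10)/L = 240/((-1*12)) + 11/122 = 240/(-12) + 11*(1/122) = 240*(-1/12) + 11/122 = -20 + 11/122 = -2429/122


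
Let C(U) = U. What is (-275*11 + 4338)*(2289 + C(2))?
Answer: 3008083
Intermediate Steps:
(-275*11 + 4338)*(2289 + C(2)) = (-275*11 + 4338)*(2289 + 2) = (-3025 + 4338)*2291 = 1313*2291 = 3008083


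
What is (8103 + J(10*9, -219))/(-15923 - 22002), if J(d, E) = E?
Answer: -7884/37925 ≈ -0.20788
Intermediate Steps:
(8103 + J(10*9, -219))/(-15923 - 22002) = (8103 - 219)/(-15923 - 22002) = 7884/(-37925) = 7884*(-1/37925) = -7884/37925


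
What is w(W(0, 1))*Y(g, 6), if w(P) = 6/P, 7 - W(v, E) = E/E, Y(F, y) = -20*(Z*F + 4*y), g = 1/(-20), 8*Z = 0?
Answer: -480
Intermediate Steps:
Z = 0 (Z = (⅛)*0 = 0)
g = -1/20 ≈ -0.050000
Y(F, y) = -80*y (Y(F, y) = -20*(0*F + 4*y) = -20*(0 + 4*y) = -80*y)
W(v, E) = 6 (W(v, E) = 7 - E/E = 7 - 1*1 = 7 - 1 = 6)
w(W(0, 1))*Y(g, 6) = (6/6)*(-80*6) = (6*(⅙))*(-480) = 1*(-480) = -480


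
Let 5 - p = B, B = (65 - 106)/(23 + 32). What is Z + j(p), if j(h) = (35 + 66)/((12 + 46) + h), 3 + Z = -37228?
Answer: -130526331/3506 ≈ -37229.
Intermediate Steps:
B = -41/55 ≈ -0.74545
Z = -37231 (Z = -3 - 37228 = -37231)
p = 316/55 (p = 5 - 1*(-41/55) = 5 + 41/55 = 316/55 ≈ 5.7455)
j(h) = 101/(58 + h)
Z + j(p) = -37231 + 101/(58 + 316/55) = -37231 + 101/(3506/55) = -37231 + 101*(55/3506) = -37231 + 5555/3506 = -130526331/3506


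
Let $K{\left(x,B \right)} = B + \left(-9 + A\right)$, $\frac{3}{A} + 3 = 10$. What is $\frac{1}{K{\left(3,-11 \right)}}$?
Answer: $- \frac{7}{137} \approx -0.051095$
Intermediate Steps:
$A = \frac{3}{7}$ ($A = \frac{3}{-3 + 10} = \frac{3}{7} \approx 0.42857$)
$K{\left(x,B \right)} = - \frac{60}{7} + B$ ($K{\left(x,B \right)} = B + \left(-9 + \frac{3}{7}\right) = B - \frac{60}{7} = - \frac{60}{7} + B$)
$\frac{1}{K{\left(3,-11 \right)}} = \frac{1}{- \frac{60}{7} - 11} = \frac{1}{- \frac{137}{7}} = - \frac{7}{137}$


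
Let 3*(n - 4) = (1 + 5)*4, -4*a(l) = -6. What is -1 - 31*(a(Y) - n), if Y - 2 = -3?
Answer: 649/2 ≈ 324.50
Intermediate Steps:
Y = -1 (Y = 2 - 3 = -1)
a(l) = 3/2 (a(l) = -¼*(-6) = 3/2)
n = 12 (n = 4 + ((1 + 5)*4)/3 = 4 + (6*4)/3 = 4 + (⅓)*24 = 4 + 8 = 12)
-1 - 31*(a(Y) - n) = -1 - 31*(3/2 - 1*12) = -1 - 31*(3/2 - 12) = -1 - 31*(-21/2) = -1 + 651/2 = 649/2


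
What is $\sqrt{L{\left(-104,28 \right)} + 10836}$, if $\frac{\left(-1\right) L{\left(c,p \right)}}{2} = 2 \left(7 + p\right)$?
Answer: $2 \sqrt{2674} \approx 103.42$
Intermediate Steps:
$L{\left(c,p \right)} = -28 - 4 p$ ($L{\left(c,p \right)} = - 2 \cdot 2 \left(7 + p\right) = - 2 \left(14 + 2 p\right) = -28 - 4 p$)
$\sqrt{L{\left(-104,28 \right)} + 10836} = \sqrt{\left(-28 - 112\right) + 10836} = \sqrt{-140 + 10836} = \sqrt{10696} = 2 \sqrt{2674}$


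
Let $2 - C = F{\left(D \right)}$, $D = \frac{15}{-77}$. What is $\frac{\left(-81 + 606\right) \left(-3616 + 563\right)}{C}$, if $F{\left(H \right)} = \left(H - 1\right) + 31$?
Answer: $\frac{123417525}{2141} \approx 57645.0$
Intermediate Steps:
$D = - \frac{15}{77}$ ($D = 15 \left(- \frac{1}{77}\right) = - \frac{15}{77} \approx -0.19481$)
$F{\left(H \right)} = 30 + H$ ($F{\left(H \right)} = \left(-1 + H\right) + 31 = 30 + H$)
$C = - \frac{2141}{77}$ ($C = 2 - \left(30 - \frac{15}{77}\right) = 2 - \frac{2295}{77} = - \frac{2141}{77} \approx -27.805$)
$\frac{\left(-81 + 606\right) \left(-3616 + 563\right)}{C} = \frac{\left(-81 + 606\right) \left(-3616 + 563\right)}{- \frac{2141}{77}} = 525 \left(-3053\right) \left(- \frac{77}{2141}\right) = \left(-1602825\right) \left(- \frac{77}{2141}\right) = \frac{123417525}{2141}$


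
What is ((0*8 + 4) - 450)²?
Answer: 198916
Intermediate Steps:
((0*8 + 4) - 450)² = ((0 + 4) - 450)² = (4 - 450)² = (-446)² = 198916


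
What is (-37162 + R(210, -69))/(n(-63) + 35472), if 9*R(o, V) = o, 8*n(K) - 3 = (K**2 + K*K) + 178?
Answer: -891328/875685 ≈ -1.0179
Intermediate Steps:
n(K) = 181/8 + K**2/4 (n(K) = 3/8 + ((K**2 + K*K) + 178)/8 = 3/8 + ((K**2 + K**2) + 178)/8 = 3/8 + (2*K**2 + 178)/8 = 3/8 + (178 + 2*K**2)/8 = 3/8 + (89/4 + K**2/4) = 181/8 + K**2/4)
R(o, V) = o/9
(-37162 + R(210, -69))/(n(-63) + 35472) = (-37162 + (1/9)*210)/((181/8 + (1/4)*(-63)**2) + 35472) = (-37162 + 70/3)/((181/8 + (1/4)*3969) + 35472) = -111416/(3*((181/8 + 3969/4) + 35472)) = -111416/(3*(8119/8 + 35472)) = -111416/(3*291895/8) = -111416/3*8/291895 = -891328/875685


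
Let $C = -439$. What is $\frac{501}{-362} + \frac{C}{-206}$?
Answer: $\frac{13928}{18643} \approx 0.74709$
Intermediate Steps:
$\frac{501}{-362} + \frac{C}{-206} = \frac{501}{-362} - \frac{439}{-206} = 501 \left(- \frac{1}{362}\right) - - \frac{439}{206} = - \frac{501}{362} + \frac{439}{206} = \frac{13928}{18643}$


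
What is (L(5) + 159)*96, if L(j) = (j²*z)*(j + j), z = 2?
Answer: 63264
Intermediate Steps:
L(j) = 4*j³ (L(j) = (j²*2)*(j + j) = (2*j²)*(2*j) = 4*j³)
(L(5) + 159)*96 = (4*5³ + 159)*96 = (4*125 + 159)*96 = (500 + 159)*96 = 659*96 = 63264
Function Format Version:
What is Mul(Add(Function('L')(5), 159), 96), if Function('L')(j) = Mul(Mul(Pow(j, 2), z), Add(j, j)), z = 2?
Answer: 63264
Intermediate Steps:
Function('L')(j) = Mul(4, Pow(j, 3)) (Function('L')(j) = Mul(Mul(Pow(j, 2), 2), Add(j, j)) = Mul(Mul(2, Pow(j, 2)), Mul(2, j)) = Mul(4, Pow(j, 3)))
Mul(Add(Function('L')(5), 159), 96) = Mul(Add(Mul(4, Pow(5, 3)), 159), 96) = Mul(Add(Mul(4, 125), 159), 96) = Mul(Add(500, 159), 96) = Mul(659, 96) = 63264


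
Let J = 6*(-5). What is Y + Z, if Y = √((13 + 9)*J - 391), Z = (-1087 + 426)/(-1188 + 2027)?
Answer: -661/839 + I*√1051 ≈ -0.78784 + 32.419*I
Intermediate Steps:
J = -30
Z = -661/839 ≈ -0.78784
Y = I*√1051 (Y = √((13 + 9)*(-30) - 391) = √(22*(-30) - 391) = √(-660 - 391) = √(-1051) = I*√1051 ≈ 32.419*I)
Y + Z = I*√1051 - 661/839 = -661/839 + I*√1051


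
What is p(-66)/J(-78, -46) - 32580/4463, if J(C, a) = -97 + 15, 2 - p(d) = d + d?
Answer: -1634801/182983 ≈ -8.9342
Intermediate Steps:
p(d) = 2 - 2*d (p(d) = 2 - (d + d) = 2 - 2*d)
J(C, a) = -82
p(-66)/J(-78, -46) - 32580/4463 = (2 - 2*(-66))/(-82) - 32580/4463 = (2 + 132)*(-1/82) - 32580*1/4463 = 134*(-1/82) - 32580/4463 = -67/41 - 32580/4463 = -1634801/182983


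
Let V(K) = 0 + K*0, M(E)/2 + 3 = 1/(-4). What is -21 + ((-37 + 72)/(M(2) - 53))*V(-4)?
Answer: -21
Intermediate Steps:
M(E) = -13/2 (M(E) = -6 + 2/(-4) = -6 + 2*(-¼) = -6 - ½ = -13/2)
V(K) = 0 (V(K) = 0 + 0 = 0)
-21 + ((-37 + 72)/(M(2) - 53))*V(-4) = -21 + ((-37 + 72)/(-13/2 - 53))*0 = -21 + (35/(-119/2))*0 = -21 + (35*(-2/119))*0 = -21 - 10/17*0 = -21 + 0 = -21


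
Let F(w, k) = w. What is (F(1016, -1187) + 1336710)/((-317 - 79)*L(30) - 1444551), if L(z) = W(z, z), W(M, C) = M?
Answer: -1337726/1456431 ≈ -0.91850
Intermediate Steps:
L(z) = z
(F(1016, -1187) + 1336710)/((-317 - 79)*L(30) - 1444551) = (1016 + 1336710)/((-317 - 79)*30 - 1444551) = 1337726/(-396*30 - 1444551) = 1337726/(-11880 - 1444551) = 1337726/(-1456431) = 1337726*(-1/1456431) = -1337726/1456431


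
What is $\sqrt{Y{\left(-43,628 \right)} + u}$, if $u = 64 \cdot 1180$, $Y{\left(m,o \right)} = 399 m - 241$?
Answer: $3 \sqrt{6458} \approx 241.08$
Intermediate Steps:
$Y{\left(m,o \right)} = -241 + 399 m$
$u = 75520$
$\sqrt{Y{\left(-43,628 \right)} + u} = \sqrt{\left(-241 + 399 \left(-43\right)\right) + 75520} = \sqrt{\left(-241 - 17157\right) + 75520} = \sqrt{-17398 + 75520} = \sqrt{58122} = 3 \sqrt{6458}$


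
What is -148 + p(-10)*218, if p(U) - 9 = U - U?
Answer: 1814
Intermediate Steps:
p(U) = 9 (p(U) = 9 + (U - U) = 9 + 0 = 9)
-148 + p(-10)*218 = -148 + 9*218 = -148 + 1962 = 1814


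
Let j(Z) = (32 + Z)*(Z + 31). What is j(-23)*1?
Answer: 72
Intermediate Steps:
j(Z) = (31 + Z)*(32 + Z) (j(Z) = (32 + Z)*(31 + Z) = (31 + Z)*(32 + Z))
j(-23)*1 = (992 + (-23)² + 63*(-23))*1 = (992 + 529 - 1449)*1 = 72*1 = 72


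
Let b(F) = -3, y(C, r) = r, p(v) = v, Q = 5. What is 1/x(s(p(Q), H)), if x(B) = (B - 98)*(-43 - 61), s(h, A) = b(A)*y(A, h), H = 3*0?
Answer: 1/11752 ≈ 8.5092e-5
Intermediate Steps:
H = 0
s(h, A) = -3*h
x(B) = 10192 - 104*B (x(B) = (-98 + B)*(-104) = 10192 - 104*B)
1/x(s(p(Q), H)) = 1/(10192 - (-312)*5) = 1/(10192 - 104*(-15)) = 1/(10192 + 1560) = 1/11752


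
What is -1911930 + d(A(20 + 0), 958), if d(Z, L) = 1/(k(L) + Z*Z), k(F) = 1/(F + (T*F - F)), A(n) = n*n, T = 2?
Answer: -586121262710014/306560001 ≈ -1.9119e+6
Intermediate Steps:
A(n) = n²
k(F) = 1/(2*F) (k(F) = 1/(F + (2*F - F)) = 1/(F + F) = 1/(2*F))
d(Z, L) = 1/(Z² + 1/(2*L)) (d(Z, L) = 1/(1/(2*L) + Z*Z) = 1/(1/(2*L) + Z²) = 1/(Z² + 1/(2*L)))
-1911930 + d(A(20 + 0), 958) = -1911930 + 2*958/(1 + 2*958*((20 + 0)²)²) = -1911930 + 2*958/(1 + 2*958*(20²)²) = -1911930 + 2*958/(1 + 2*958*400²) = -1911930 + 2*958/(1 + 2*958*160000) = -1911930 + 2*958/(1 + 306560000) = -1911930 + 2*958/306560001 = -1911930 + 2*958*(1/306560001) = -1911930 + 1916/306560001 = -586121262710014/306560001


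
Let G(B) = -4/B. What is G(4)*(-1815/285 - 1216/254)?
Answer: 26919/2413 ≈ 11.156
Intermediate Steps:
G(4)*(-1815/285 - 1216/254) = (-4/4)*(-1815/285 - 1216/254) = (-4*1/4)*(-1815*1/285 - 1216*1/254) = -(-121/19 - 608/127) = -1*(-26919/2413) = 26919/2413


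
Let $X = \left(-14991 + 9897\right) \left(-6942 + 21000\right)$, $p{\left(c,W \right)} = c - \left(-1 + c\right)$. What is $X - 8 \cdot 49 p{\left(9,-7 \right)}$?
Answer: $-71611844$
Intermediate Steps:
$p{\left(c,W \right)} = 1$
$X = -71611452$ ($X = \left(-5094\right) 14058 = -71611452$)
$X - 8 \cdot 49 p{\left(9,-7 \right)} = -71611452 - 8 \cdot 49 \cdot 1 = -71611452 - 392 \cdot 1 = -71611452 - 392 = -71611844$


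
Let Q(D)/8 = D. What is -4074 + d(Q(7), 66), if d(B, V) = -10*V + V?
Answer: -4668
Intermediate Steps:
Q(D) = 8*D
d(B, V) = -9*V
-4074 + d(Q(7), 66) = -4074 - 9*66 = -4074 - 594 = -4668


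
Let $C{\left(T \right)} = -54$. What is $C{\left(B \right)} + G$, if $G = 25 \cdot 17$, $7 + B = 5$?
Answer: $371$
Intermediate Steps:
$B = -2$ ($B = -7 + 5 = -2$)
$G = 425$
$C{\left(B \right)} + G = -54 + 425 = 371$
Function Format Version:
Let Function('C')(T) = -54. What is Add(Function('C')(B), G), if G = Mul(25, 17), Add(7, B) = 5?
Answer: 371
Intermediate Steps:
B = -2 (B = Add(-7, 5) = -2)
G = 425
Add(Function('C')(B), G) = Add(-54, 425) = 371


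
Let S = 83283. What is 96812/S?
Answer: 96812/83283 ≈ 1.1624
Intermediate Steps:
96812/S = 96812/83283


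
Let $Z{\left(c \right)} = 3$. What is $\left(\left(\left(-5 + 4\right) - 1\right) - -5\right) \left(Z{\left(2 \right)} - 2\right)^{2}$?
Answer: $3$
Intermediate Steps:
$\left(\left(\left(-5 + 4\right) - 1\right) - -5\right) \left(Z{\left(2 \right)} - 2\right)^{2} = \left(\left(\left(-5 + 4\right) - 1\right) - -5\right) \left(3 - 2\right)^{2} = \left(\left(-1 - 1\right) + 5\right) 1^{2} = \left(-2 + 5\right) 1 = 3 \cdot 1 = 3$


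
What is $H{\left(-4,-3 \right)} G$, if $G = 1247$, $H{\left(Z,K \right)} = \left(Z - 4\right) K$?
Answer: $29928$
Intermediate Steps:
$H{\left(Z,K \right)} = K \left(-4 + Z\right)$ ($H{\left(Z,K \right)} = \left(-4 + Z\right) K = K \left(-4 + Z\right)$)
$H{\left(-4,-3 \right)} G = - 3 \left(-4 - 4\right) 1247 = \left(-3\right) \left(-8\right) 1247 = 24 \cdot 1247 = 29928$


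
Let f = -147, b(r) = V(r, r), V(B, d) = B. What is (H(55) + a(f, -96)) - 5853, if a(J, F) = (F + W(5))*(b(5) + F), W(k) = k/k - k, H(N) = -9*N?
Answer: 2752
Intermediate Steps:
b(r) = r
W(k) = 1 - k
a(J, F) = (-4 + F)*(5 + F) (a(J, F) = (F + (1 - 1*5))*(5 + F) = (F + (1 - 5))*(5 + F) = (F - 4)*(5 + F) = (-4 + F)*(5 + F))
(H(55) + a(f, -96)) - 5853 = (-9*55 + (-20 - 96 + (-96)²)) - 5853 = (-495 + (-20 - 96 + 9216)) - 5853 = (-495 + 9100) - 5853 = 8605 - 5853 = 2752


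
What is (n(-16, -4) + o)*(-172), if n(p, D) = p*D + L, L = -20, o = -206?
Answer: 27864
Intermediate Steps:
n(p, D) = -20 + D*p (n(p, D) = p*D - 20 = D*p - 20 = -20 + D*p)
(n(-16, -4) + o)*(-172) = ((-20 - 4*(-16)) - 206)*(-172) = ((-20 + 64) - 206)*(-172) = (44 - 206)*(-172) = -162*(-172) = 27864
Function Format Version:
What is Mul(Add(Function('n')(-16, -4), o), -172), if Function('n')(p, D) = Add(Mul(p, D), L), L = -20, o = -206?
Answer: 27864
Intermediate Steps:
Function('n')(p, D) = Add(-20, Mul(D, p)) (Function('n')(p, D) = Add(Mul(p, D), -20) = Add(Mul(D, p), -20) = Add(-20, Mul(D, p)))
Mul(Add(Function('n')(-16, -4), o), -172) = Mul(Add(Add(-20, Mul(-4, -16)), -206), -172) = Mul(Add(Add(-20, 64), -206), -172) = Mul(Add(44, -206), -172) = Mul(-162, -172) = 27864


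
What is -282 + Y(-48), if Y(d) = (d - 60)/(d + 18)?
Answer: -1392/5 ≈ -278.40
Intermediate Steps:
Y(d) = (-60 + d)/(18 + d)
-282 + Y(-48) = -282 + (-60 - 48)/(18 - 48) = -282 - 108/(-30) = -282 - 1/30*(-108) = -282 + 18/5 = -1392/5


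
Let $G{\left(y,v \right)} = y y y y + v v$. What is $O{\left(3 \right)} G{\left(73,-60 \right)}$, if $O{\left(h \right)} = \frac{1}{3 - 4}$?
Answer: $-28401841$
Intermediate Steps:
$G{\left(y,v \right)} = v^{2} + y^{4}$ ($G{\left(y,v \right)} = y^{2} y y + v^{2} = y^{3} y + v^{2} = y^{4} + v^{2} = v^{2} + y^{4}$)
$O{\left(h \right)} = -1$ ($O{\left(h \right)} = \frac{1}{-1} = -1$)
$O{\left(3 \right)} G{\left(73,-60 \right)} = - (\left(-60\right)^{2} + 73^{4}) = - (3600 + 28398241) = \left(-1\right) 28401841 = -28401841$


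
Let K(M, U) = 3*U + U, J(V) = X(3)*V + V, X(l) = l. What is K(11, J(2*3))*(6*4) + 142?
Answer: 2446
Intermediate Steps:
J(V) = 4*V (J(V) = 3*V + V = 4*V)
K(M, U) = 4*U
K(11, J(2*3))*(6*4) + 142 = (4*(4*(2*3)))*(6*4) + 142 = (4*(4*6))*24 + 142 = (4*24)*24 + 142 = 96*24 + 142 = 2304 + 142 = 2446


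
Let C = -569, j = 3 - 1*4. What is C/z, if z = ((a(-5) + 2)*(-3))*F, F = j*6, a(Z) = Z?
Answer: 569/54 ≈ 10.537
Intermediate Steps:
j = -1 (j = 3 - 4 = -1)
F = -6 (F = -1*6 = -6)
z = -54 (z = ((-5 + 2)*(-3))*(-6) = -3*(-3)*(-6) = 9*(-6) = -54)
C/z = -569/(-54) = -569*(-1/54) = 569/54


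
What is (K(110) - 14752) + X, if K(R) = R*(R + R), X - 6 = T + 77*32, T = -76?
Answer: 11842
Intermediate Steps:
X = 2394 (X = 6 + (-76 + 77*32) = 6 + (-76 + 2464) = 6 + 2388 = 2394)
K(R) = 2*R² (K(R) = R*(2*R) = 2*R²)
(K(110) - 14752) + X = (2*110² - 14752) + 2394 = (2*12100 - 14752) + 2394 = (24200 - 14752) + 2394 = 9448 + 2394 = 11842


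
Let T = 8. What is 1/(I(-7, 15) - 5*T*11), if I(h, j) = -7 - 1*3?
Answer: -1/450 ≈ -0.0022222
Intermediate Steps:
I(h, j) = -10 (I(h, j) = -7 - 3 = -10)
1/(I(-7, 15) - 5*T*11) = 1/(-10 - 5*8*11) = 1/(-10 - 40*11) = 1/(-10 - 440) = 1/(-450) = -1/450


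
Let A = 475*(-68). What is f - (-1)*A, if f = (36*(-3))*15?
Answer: -33920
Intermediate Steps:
f = -1620 (f = -108*15 = -1620)
A = -32300
f - (-1)*A = -1620 - (-1)*(-32300) = -1620 - 1*32300 = -1620 - 32300 = -33920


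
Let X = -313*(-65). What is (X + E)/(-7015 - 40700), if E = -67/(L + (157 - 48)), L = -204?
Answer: -1932842/4532925 ≈ -0.42640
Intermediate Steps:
X = 20345
E = 67/95 (E = -67/(-204 + (157 - 48)) = -67/(-204 + 109) = -67/(-95) = -67*(-1/95) = 67/95 ≈ 0.70526)
(X + E)/(-7015 - 40700) = (20345 + 67/95)/(-7015 - 40700) = (1932842/95)/(-47715) = (1932842/95)*(-1/47715) = -1932842/4532925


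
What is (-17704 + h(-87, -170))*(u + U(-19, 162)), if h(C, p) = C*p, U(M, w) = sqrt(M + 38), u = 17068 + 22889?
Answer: -116434698 - 2914*sqrt(19) ≈ -1.1645e+8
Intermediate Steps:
u = 39957
U(M, w) = sqrt(38 + M)
(-17704 + h(-87, -170))*(u + U(-19, 162)) = (-17704 - 87*(-170))*(39957 + sqrt(38 - 19)) = (-17704 + 14790)*(39957 + sqrt(19)) = -2914*(39957 + sqrt(19)) = -116434698 - 2914*sqrt(19)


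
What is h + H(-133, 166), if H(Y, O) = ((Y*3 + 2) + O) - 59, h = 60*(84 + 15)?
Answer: 5650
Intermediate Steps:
h = 5940 (h = 60*99 = 5940)
H(Y, O) = -57 + O + 3*Y (H(Y, O) = ((3*Y + 2) + O) - 59 = ((2 + 3*Y) + O) - 59 = (2 + O + 3*Y) - 59 = -57 + O + 3*Y)
h + H(-133, 166) = 5940 + (-57 + 166 + 3*(-133)) = 5940 + (-57 + 166 - 399) = 5940 - 290 = 5650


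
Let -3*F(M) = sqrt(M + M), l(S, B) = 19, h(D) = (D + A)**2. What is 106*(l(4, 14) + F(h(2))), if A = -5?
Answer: 2014 - 106*sqrt(2) ≈ 1864.1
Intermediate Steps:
h(D) = (-5 + D)**2 (h(D) = (D - 5)**2 = (-5 + D)**2)
F(M) = -sqrt(2)*sqrt(M)/3 (F(M) = -sqrt(M + M)/3 = -sqrt(2)*sqrt(M)/3)
106*(l(4, 14) + F(h(2))) = 106*(19 - sqrt(2)*sqrt((-5 + 2)**2)/3) = 106*(19 - sqrt(2)*sqrt((-3)**2)/3) = 106*(19 - sqrt(2)*sqrt(9)/3) = 106*(19 - 1/3*sqrt(2)*3) = 106*(19 - sqrt(2)) = 2014 - 106*sqrt(2)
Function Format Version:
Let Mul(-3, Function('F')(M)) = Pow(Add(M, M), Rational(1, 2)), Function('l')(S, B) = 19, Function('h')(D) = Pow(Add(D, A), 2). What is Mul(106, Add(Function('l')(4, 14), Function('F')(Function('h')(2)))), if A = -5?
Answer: Add(2014, Mul(-106, Pow(2, Rational(1, 2)))) ≈ 1864.1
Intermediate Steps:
Function('h')(D) = Pow(Add(-5, D), 2) (Function('h')(D) = Pow(Add(D, -5), 2) = Pow(Add(-5, D), 2))
Function('F')(M) = Mul(Rational(-1, 3), Pow(2, Rational(1, 2)), Pow(M, Rational(1, 2))) (Function('F')(M) = Mul(Rational(-1, 3), Pow(Add(M, M), Rational(1, 2))) = Mul(Rational(-1, 3), Pow(Mul(2, M), Rational(1, 2))) = Mul(Rational(-1, 3), Mul(Pow(2, Rational(1, 2)), Pow(M, Rational(1, 2)))) = Mul(Rational(-1, 3), Pow(2, Rational(1, 2)), Pow(M, Rational(1, 2))))
Mul(106, Add(Function('l')(4, 14), Function('F')(Function('h')(2)))) = Mul(106, Add(19, Mul(Rational(-1, 3), Pow(2, Rational(1, 2)), Pow(Pow(Add(-5, 2), 2), Rational(1, 2))))) = Mul(106, Add(19, Mul(Rational(-1, 3), Pow(2, Rational(1, 2)), Pow(Pow(-3, 2), Rational(1, 2))))) = Mul(106, Add(19, Mul(Rational(-1, 3), Pow(2, Rational(1, 2)), Pow(9, Rational(1, 2))))) = Mul(106, Add(19, Mul(Rational(-1, 3), Pow(2, Rational(1, 2)), 3))) = Mul(106, Add(19, Mul(-1, Pow(2, Rational(1, 2))))) = Add(2014, Mul(-106, Pow(2, Rational(1, 2))))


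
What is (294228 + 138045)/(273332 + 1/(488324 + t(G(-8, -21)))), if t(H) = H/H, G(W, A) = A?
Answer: 211089712725/133474848901 ≈ 1.5815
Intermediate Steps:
t(H) = 1
(294228 + 138045)/(273332 + 1/(488324 + t(G(-8, -21)))) = (294228 + 138045)/(273332 + 1/(488324 + 1)) = 432273/(273332 + 1/488325) = 432273/(133474848901/488325) = 432273*(488325/133474848901) = 211089712725/133474848901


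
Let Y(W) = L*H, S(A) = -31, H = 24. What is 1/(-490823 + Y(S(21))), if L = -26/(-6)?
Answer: -1/490719 ≈ -2.0378e-6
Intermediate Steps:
L = 13/3 (L = -26*(-⅙) = 13/3 ≈ 4.3333)
Y(W) = 104 (Y(W) = (13/3)*24 = 104)
1/(-490823 + Y(S(21))) = 1/(-490823 + 104) = 1/(-490719) = -1/490719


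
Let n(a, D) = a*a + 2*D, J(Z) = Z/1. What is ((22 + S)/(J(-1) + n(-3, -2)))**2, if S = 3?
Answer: 625/16 ≈ 39.063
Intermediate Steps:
J(Z) = Z (J(Z) = Z*1 = Z)
n(a, D) = a**2 + 2*D
((22 + S)/(J(-1) + n(-3, -2)))**2 = ((22 + 3)/(-1 + ((-3)**2 + 2*(-2))))**2 = (25/(-1 + (9 - 4)))**2 = (25/(-1 + 5))**2 = (25/4)**2 = 625/16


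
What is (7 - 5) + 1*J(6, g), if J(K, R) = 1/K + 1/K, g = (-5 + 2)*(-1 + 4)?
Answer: 7/3 ≈ 2.3333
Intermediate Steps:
g = -9 (g = -3*3 = -9)
J(K, R) = 2/K (J(K, R) = 1/K + 1/K = 2/K)
(7 - 5) + 1*J(6, g) = (7 - 5) + 1*(2/6) = 2 + 1*(2*(⅙)) = 2 + 1*(⅓) = 2 + ⅓ = 7/3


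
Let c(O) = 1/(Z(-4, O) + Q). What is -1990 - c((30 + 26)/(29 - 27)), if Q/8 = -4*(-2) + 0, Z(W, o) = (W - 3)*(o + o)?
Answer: -652719/328 ≈ -1990.0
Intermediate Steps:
Z(W, o) = 2*o*(-3 + W) (Z(W, o) = (-3 + W)*(2*o) = 2*o*(-3 + W))
Q = 64 (Q = 8*(-4*(-2) + 0) = 8*(8 + 0) = 8*8 = 64)
c(O) = 1/(64 - 14*O) (c(O) = 1/(2*O*(-3 - 4) + 64) = 1/(2*O*(-7) + 64) = 1/(-14*O + 64) = 1/(64 - 14*O))
-1990 - c((30 + 26)/(29 - 27)) = -1990 - (-1)/(-64 + 14*((30 + 26)/(29 - 27))) = -1990 - (-1)/(-64 + 14*(56/2)) = -1990 - (-1)/(-64 + 14*(56*(½))) = -1990 - (-1)/(-64 + 14*28) = -1990 - (-1)/(-64 + 392) = -1990 - (-1)/328 = -1990 - 1*(-1/328) = -1990 + 1/328 = -652719/328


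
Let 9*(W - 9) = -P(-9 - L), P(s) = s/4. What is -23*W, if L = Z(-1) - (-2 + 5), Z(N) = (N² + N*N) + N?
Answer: -7613/36 ≈ -211.47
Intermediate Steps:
Z(N) = N + 2*N² (Z(N) = (N² + N²) + N = 2*N² + N = N + 2*N²)
L = -2 (L = -(1 + 2*(-1)) - (-2 + 5) = -(1 - 2) - 1*3 = -1*(-1) - 3 = 1 - 3 = -2)
P(s) = s/4 (P(s) = s*(¼) = s/4)
W = 331/36 (W = 9 + (-(-9 - 1*(-2))/4)/9 = 9 + (-(-9 + 2)/4)/9 = 9 + (-(-7)/4)/9 = 9 + (-1*(-7/4))/9 = 9 + (⅑)*(7/4) = 9 + 7/36 = 331/36 ≈ 9.1944)
-23*W = -23*331/36 = -7613/36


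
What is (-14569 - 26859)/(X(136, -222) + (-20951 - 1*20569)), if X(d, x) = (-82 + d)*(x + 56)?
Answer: 10357/12621 ≈ 0.82062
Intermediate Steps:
X(d, x) = (-82 + d)*(56 + x)
(-14569 - 26859)/(X(136, -222) + (-20951 - 1*20569)) = (-14569 - 26859)/((-4592 - 82*(-222) + 56*136 + 136*(-222)) + (-20951 - 1*20569)) = -41428/((-4592 + 18204 + 7616 - 30192) + (-20951 - 20569)) = -41428/(-8964 - 41520) = -41428/(-50484) = -41428*(-1/50484) = 10357/12621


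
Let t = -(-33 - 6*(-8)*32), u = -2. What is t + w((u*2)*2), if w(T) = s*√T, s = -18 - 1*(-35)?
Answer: -1503 + 34*I*√2 ≈ -1503.0 + 48.083*I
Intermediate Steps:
s = 17 (s = -18 + 35 = 17)
t = -1503 (t = -(-33 + 48*32) = -(-33 + 1536) = -1*1503 = -1503)
w(T) = 17*√T
t + w((u*2)*2) = -1503 + 17*√(-2*2*2) = -1503 + 17*√(-4*2) = -1503 + 17*√(-8) = -1503 + 17*(2*I*√2) = -1503 + 34*I*√2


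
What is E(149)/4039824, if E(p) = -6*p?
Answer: -149/673304 ≈ -0.00022130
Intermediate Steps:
E(149)/4039824 = -6*149/4039824 = -894*1/4039824 = -149/673304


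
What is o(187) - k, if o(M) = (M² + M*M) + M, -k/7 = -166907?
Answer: -1098224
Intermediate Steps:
k = 1168349 (k = -7*(-166907) = 1168349)
o(M) = M + 2*M² (o(M) = (M² + M²) + M = 2*M² + M = M + 2*M²)
o(187) - k = 187*(1 + 2*187) - 1*1168349 = 187*(1 + 374) - 1168349 = 187*375 - 1168349 = 70125 - 1168349 = -1098224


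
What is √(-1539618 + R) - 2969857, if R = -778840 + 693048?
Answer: -2969857 + I*√1625410 ≈ -2.9699e+6 + 1274.9*I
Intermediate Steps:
R = -85792
√(-1539618 + R) - 2969857 = √(-1539618 - 85792) - 2969857 = √(-1625410) - 2969857 = I*√1625410 - 2969857 = -2969857 + I*√1625410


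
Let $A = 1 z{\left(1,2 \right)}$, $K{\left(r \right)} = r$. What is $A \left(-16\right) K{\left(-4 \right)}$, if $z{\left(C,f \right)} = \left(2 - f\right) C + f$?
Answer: $128$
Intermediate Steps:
$z{\left(C,f \right)} = f + C \left(2 - f\right)$ ($z{\left(C,f \right)} = C \left(2 - f\right) + f = f + C \left(2 - f\right)$)
$A = 2$ ($A = 1 \left(2 + 2 \cdot 1 - 1 \cdot 2\right) = 1 \left(2 + 2 - 2\right) = 1 \cdot 2 = 2$)
$A \left(-16\right) K{\left(-4 \right)} = 2 \left(-16\right) \left(-4\right) = \left(-32\right) \left(-4\right) = 128$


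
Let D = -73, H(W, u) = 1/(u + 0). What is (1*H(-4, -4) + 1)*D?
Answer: -219/4 ≈ -54.750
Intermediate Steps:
H(W, u) = 1/u
(1*H(-4, -4) + 1)*D = (1/(-4) + 1)*(-73) = (1*(-¼) + 1)*(-73) = (-¼ + 1)*(-73) = (¾)*(-73) = -219/4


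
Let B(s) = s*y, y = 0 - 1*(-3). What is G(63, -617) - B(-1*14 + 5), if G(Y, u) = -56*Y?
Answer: -3501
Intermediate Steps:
y = 3 (y = 0 + 3 = 3)
B(s) = 3*s (B(s) = s*3 = 3*s)
G(63, -617) - B(-1*14 + 5) = -56*63 - 3*(-1*14 + 5) = -3528 - 3*(-14 + 5) = -3528 - 3*(-9) = -3528 - 1*(-27) = -3528 + 27 = -3501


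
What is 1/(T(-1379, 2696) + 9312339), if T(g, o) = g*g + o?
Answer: 1/11216676 ≈ 8.9153e-8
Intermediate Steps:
T(g, o) = o + g² (T(g, o) = g² + o = o + g²)
1/(T(-1379, 2696) + 9312339) = 1/((2696 + (-1379)²) + 9312339) = 1/((2696 + 1901641) + 9312339) = 1/(1904337 + 9312339) = 1/11216676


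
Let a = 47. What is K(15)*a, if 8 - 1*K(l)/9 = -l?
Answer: 9729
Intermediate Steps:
K(l) = 72 + 9*l (K(l) = 72 - (-9)*l = 72 + 9*l)
K(15)*a = (72 + 9*15)*47 = (72 + 135)*47 = 207*47 = 9729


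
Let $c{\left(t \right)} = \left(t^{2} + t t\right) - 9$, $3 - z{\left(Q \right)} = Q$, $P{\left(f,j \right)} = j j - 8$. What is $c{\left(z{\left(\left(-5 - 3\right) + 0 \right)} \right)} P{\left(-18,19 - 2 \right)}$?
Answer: $65473$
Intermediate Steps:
$P{\left(f,j \right)} = -8 + j^{2}$ ($P{\left(f,j \right)} = j^{2} - 8 = -8 + j^{2}$)
$z{\left(Q \right)} = 3 - Q$
$c{\left(t \right)} = -9 + 2 t^{2}$ ($c{\left(t \right)} = \left(t^{2} + t^{2}\right) - 9 = 2 t^{2} - 9 = -9 + 2 t^{2}$)
$c{\left(z{\left(\left(-5 - 3\right) + 0 \right)} \right)} P{\left(-18,19 - 2 \right)} = \left(-9 + 2 \left(3 - \left(\left(-5 - 3\right) + 0\right)\right)^{2}\right) \left(-8 + \left(19 - 2\right)^{2}\right) = \left(-9 + 2 \left(3 - \left(-8 + 0\right)\right)^{2}\right) \left(-8 + 17^{2}\right) = \left(-9 + 2 \left(3 - -8\right)^{2}\right) \left(-8 + 289\right) = \left(-9 + 2 \left(3 + 8\right)^{2}\right) 281 = \left(-9 + 2 \cdot 11^{2}\right) 281 = \left(-9 + 2 \cdot 121\right) 281 = \left(-9 + 242\right) 281 = 233 \cdot 281 = 65473$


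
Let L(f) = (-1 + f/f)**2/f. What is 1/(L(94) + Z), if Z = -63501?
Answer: -1/63501 ≈ -1.5748e-5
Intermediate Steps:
L(f) = 0 (L(f) = (-1 + 1)**2/f = 0**2/f = 0/f = 0)
1/(L(94) + Z) = 1/(0 - 63501) = 1/(-63501) = -1/63501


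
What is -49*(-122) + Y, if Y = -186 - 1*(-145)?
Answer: 5937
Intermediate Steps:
Y = -41 (Y = -186 + 145 = -41)
-49*(-122) + Y = -49*(-122) - 41 = 5978 - 41 = 5937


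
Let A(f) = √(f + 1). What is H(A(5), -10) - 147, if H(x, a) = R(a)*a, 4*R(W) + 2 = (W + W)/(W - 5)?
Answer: -436/3 ≈ -145.33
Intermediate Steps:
A(f) = √(1 + f)
R(W) = -½ + W/(2*(-5 + W)) (R(W) = -½ + ((W + W)/(W - 5))/4 = -½ + ((2*W)/(-5 + W))/4 = -½ + (2*W/(-5 + W))/4 = -½ + W/(2*(-5 + W)))
H(x, a) = 5*a/(2*(-5 + a)) (H(x, a) = (5/(2*(-5 + a)))*a = 5*a/(2*(-5 + a)))
H(A(5), -10) - 147 = (5/2)*(-10)/(-5 - 10) - 147 = (5/2)*(-10)/(-15) - 147 = (5/2)*(-10)*(-1/15) - 147 = 5/3 - 147 = -436/3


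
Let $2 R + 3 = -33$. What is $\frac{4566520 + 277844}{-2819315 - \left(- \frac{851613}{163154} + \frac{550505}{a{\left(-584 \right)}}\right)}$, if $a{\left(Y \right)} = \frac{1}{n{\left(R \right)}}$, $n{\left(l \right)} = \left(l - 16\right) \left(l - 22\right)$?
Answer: $- \frac{790377364056}{122611227835097} \approx -0.0064462$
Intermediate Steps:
$R = -18$ ($R = - \frac{3}{2} + \frac{1}{2} \left(-33\right) = - \frac{3}{2} - \frac{33}{2} = -18$)
$n{\left(l \right)} = \left(-22 + l\right) \left(-16 + l\right)$ ($n{\left(l \right)} = \left(-16 + l\right) \left(-22 + l\right) = \left(-22 + l\right) \left(-16 + l\right)$)
$a{\left(Y \right)} = \frac{1}{1360}$ ($a{\left(Y \right)} = \frac{1}{352 + \left(-18\right)^{2} - -684} = \frac{1}{352 + 324 + 684} = \frac{1}{1360}$)
$\frac{4566520 + 277844}{-2819315 - \left(- \frac{851613}{163154} + \frac{550505}{a{\left(-584 \right)}}\right)} = \frac{4566520 + 277844}{-2819315 - \left(748686800 - \frac{851613}{163154}\right)} = \frac{4844364}{-2819315 - \frac{122151245315587}{163154}} = \frac{4844364}{- \frac{122611227835097}{163154}} = 4844364 \left(- \frac{163154}{122611227835097}\right) = - \frac{790377364056}{122611227835097}$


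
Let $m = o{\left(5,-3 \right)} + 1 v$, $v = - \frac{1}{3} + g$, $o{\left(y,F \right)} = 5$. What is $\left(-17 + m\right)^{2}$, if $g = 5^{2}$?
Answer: $\frac{1444}{9} \approx 160.44$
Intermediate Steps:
$g = 25$
$v = \frac{74}{3}$ ($v = - \frac{1}{3} + 25 = \frac{74}{3} \approx 24.667$)
$m = \frac{89}{3}$ ($m = 5 + 1 \cdot \frac{74}{3} = 5 + \frac{74}{3} = \frac{89}{3} \approx 29.667$)
$\left(-17 + m\right)^{2} = \left(-17 + \frac{89}{3}\right)^{2} = \left(\frac{38}{3}\right)^{2} = \frac{1444}{9}$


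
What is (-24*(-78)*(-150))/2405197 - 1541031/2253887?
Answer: -4339374607707/5421042250739 ≈ -0.80047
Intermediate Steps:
(-24*(-78)*(-150))/2405197 - 1541031/2253887 = (1872*(-150))*(1/2405197) - 1541031*1/2253887 = -280800*1/2405197 - 1541031/2253887 = -280800/2405197 - 1541031/2253887 = -4339374607707/5421042250739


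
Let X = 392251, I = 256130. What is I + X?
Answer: 648381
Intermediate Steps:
I + X = 256130 + 392251 = 648381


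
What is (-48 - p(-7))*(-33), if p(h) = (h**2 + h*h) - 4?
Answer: 4686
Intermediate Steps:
p(h) = -4 + 2*h**2 (p(h) = (h**2 + h**2) - 4 = 2*h**2 - 4 = -4 + 2*h**2)
(-48 - p(-7))*(-33) = (-48 - (-4 + 2*(-7)**2))*(-33) = (-48 - (-4 + 2*49))*(-33) = (-48 - (-4 + 98))*(-33) = (-48 - 1*94)*(-33) = (-48 - 94)*(-33) = -142*(-33) = 4686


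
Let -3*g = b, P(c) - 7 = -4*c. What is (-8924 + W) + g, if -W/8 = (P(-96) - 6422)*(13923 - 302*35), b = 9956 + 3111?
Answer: 485286793/3 ≈ 1.6176e+8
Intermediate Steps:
P(c) = 7 - 4*c
b = 13067
g = -13067/3 (g = -⅓*13067 = -13067/3 ≈ -4355.7)
W = 161775544 (W = -8*((7 - 4*(-96)) - 6422)*(13923 - 302*35) = -8*((7 + 384) - 6422)*(13923 - 10570) = -8*(391 - 6422)*3353 = -(-48248)*3353 = -8*(-20221943) = 161775544)
(-8924 + W) + g = (-8924 + 161775544) - 13067/3 = 161766620 - 13067/3 = 485286793/3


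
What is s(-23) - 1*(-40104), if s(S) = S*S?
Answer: 40633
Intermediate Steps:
s(S) = S**2
s(-23) - 1*(-40104) = (-23)**2 - 1*(-40104) = 529 + 40104 = 40633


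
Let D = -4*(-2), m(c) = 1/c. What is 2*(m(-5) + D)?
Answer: 78/5 ≈ 15.600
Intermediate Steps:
D = 8
2*(m(-5) + D) = 2*(1/(-5) + 8) = 2*(-⅕ + 8) = 2*(39/5) = 78/5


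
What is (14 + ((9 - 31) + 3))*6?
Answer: -30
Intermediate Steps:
(14 + ((9 - 31) + 3))*6 = (14 + (-22 + 3))*6 = (14 - 19)*6 = -5*6 = -30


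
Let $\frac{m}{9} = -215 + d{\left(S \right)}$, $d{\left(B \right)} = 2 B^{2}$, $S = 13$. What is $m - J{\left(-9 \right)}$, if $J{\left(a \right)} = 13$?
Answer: $1094$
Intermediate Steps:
$m = 1107$ ($m = 9 \left(-215 + 2 \cdot 13^{2}\right) = 9 \left(-215 + 2 \cdot 169\right) = 9 \left(-215 + 338\right) = 9 \cdot 123 = 1107$)
$m - J{\left(-9 \right)} = 1107 - 13 = 1094$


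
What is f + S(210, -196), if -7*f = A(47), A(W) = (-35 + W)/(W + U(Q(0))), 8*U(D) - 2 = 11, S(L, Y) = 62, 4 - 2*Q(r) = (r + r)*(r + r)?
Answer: 168730/2723 ≈ 61.965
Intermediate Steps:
Q(r) = 2 - 2*r² (Q(r) = 2 - (r + r)*(r + r)/2 = 2 - 2*r*2*r/2 = 2 - 2*r²)
U(D) = 13/8 (U(D) = ¼ + (⅛)*11 = ¼ + 11/8 = 13/8)
A(W) = (-35 + W)/(13/8 + W) (A(W) = (-35 + W)/(W + 13/8) = (-35 + W)/(13/8 + W))
f = -96/2723 (f = -8*(-35 + 47)/(7*(13 + 8*47)) = -8*12/(7*(13 + 376)) = -8*12/(7*389) = -⅐*96/389 = -96/2723 ≈ -0.035255)
f + S(210, -196) = -96/2723 + 62 = 168730/2723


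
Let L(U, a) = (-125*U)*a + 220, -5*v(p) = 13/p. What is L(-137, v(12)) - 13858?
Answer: -208181/12 ≈ -17348.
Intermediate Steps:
v(p) = -13/(5*p)
L(U, a) = 220 - 125*U*a (L(U, a) = -125*U*a + 220 = 220 - 125*U*a)
L(-137, v(12)) - 13858 = (220 - 125*(-137)*(-13/5/12)) - 13858 = (220 - 125*(-137)*(-13/5*1/12)) - 13858 = (220 - 125*(-137)*(-13/60)) - 13858 = (220 - 44525/12) - 13858 = -41885/12 - 13858 = -208181/12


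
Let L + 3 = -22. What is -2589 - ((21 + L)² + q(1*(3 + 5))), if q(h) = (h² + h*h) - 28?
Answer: -2705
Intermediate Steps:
L = -25 (L = -3 - 22 = -25)
q(h) = -28 + 2*h² (q(h) = (h² + h²) - 28 = 2*h² - 28 = -28 + 2*h²)
-2589 - ((21 + L)² + q(1*(3 + 5))) = -2589 - ((21 - 25)² + (-28 + 2*(1*(3 + 5))²)) = -2589 - ((-4)² + (-28 + 2*(1*8)²)) = -2589 - (16 + (-28 + 2*8²)) = -2589 - (16 + (-28 + 2*64)) = -2589 - (16 + (-28 + 128)) = -2589 - (16 + 100) = -2589 - 1*116 = -2589 - 116 = -2705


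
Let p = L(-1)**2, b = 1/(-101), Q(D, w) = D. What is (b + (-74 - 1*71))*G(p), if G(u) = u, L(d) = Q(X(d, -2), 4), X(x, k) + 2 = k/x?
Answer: 0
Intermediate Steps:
X(x, k) = -2 + k/x
L(d) = -2 - 2/d
b = -1/101 ≈ -0.0099010
p = 0 (p = (-2 - 2/(-1))**2 = (-2 - 2*(-1))**2 = (-2 + 2)**2 = 0**2 = 0)
(b + (-74 - 1*71))*G(p) = (-1/101 + (-74 - 1*71))*0 = (-1/101 + (-74 - 71))*0 = (-1/101 - 145)*0 = -14646/101*0 = 0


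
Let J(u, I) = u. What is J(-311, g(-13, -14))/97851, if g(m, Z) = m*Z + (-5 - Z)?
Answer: -311/97851 ≈ -0.0031783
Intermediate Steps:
g(m, Z) = -5 - Z + Z*m (g(m, Z) = Z*m + (-5 - Z) = -5 - Z + Z*m)
J(-311, g(-13, -14))/97851 = -311/97851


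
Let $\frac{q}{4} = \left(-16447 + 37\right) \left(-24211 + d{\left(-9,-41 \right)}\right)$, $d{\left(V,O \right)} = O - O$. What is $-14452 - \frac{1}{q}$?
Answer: $- \frac{22967263498081}{1589210040} \approx -14452.0$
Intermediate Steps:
$d{\left(V,O \right)} = 0$
$q = 1589210040$ ($q = 4 \left(-16447 + 37\right) \left(-24211 + 0\right) = 4 \left(\left(-16410\right) \left(-24211\right)\right) = 4 \cdot 397302510 = 1589210040$)
$-14452 - \frac{1}{q} = -14452 - \frac{1}{1589210040} = - \frac{22967263498081}{1589210040}$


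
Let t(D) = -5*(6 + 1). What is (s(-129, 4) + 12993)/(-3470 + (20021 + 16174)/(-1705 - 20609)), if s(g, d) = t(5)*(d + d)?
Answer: -94559294/25821925 ≈ -3.6620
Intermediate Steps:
t(D) = -35 (t(D) = -5*7 = -35)
s(g, d) = -70*d (s(g, d) = -35*(d + d) = -70*d)
(s(-129, 4) + 12993)/(-3470 + (20021 + 16174)/(-1705 - 20609)) = (-70*4 + 12993)/(-3470 + (20021 + 16174)/(-1705 - 20609)) = (-280 + 12993)/(-3470 + 36195/(-22314)) = 12713/(-3470 + 36195*(-1/22314)) = 12713/(-3470 - 12065/7438) = 12713/(-25821925/7438) = 12713*(-7438/25821925) = -94559294/25821925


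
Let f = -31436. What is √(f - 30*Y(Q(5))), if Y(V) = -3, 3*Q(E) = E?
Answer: I*√31346 ≈ 177.05*I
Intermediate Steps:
Q(E) = E/3
√(f - 30*Y(Q(5))) = √(-31436 - 30*(-3)) = √(-31436 + 90) = √(-31346) = I*√31346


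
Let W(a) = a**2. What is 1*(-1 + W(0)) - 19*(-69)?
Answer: 1310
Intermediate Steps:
1*(-1 + W(0)) - 19*(-69) = 1*(-1 + 0**2) - 19*(-69) = 1*(-1 + 0) + 1311 = 1*(-1) + 1311 = -1 + 1311 = 1310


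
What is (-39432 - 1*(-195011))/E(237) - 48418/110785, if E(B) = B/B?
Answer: 17235771097/110785 ≈ 1.5558e+5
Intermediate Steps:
E(B) = 1
(-39432 - 1*(-195011))/E(237) - 48418/110785 = (-39432 - 1*(-195011))/1 - 48418/110785 = (-39432 + 195011)*1 - 48418*1/110785 = 155579*1 - 48418/110785 = 155579 - 48418/110785 = 17235771097/110785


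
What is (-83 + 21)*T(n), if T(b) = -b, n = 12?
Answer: 744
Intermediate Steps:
(-83 + 21)*T(n) = (-83 + 21)*(-1*12) = -62*(-12) = 744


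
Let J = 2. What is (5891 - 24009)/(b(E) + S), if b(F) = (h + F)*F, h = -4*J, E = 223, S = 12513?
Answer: -9059/30229 ≈ -0.29968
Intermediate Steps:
h = -8 (h = -4*2 = -8)
b(F) = F*(-8 + F) (b(F) = (-8 + F)*F = F*(-8 + F))
(5891 - 24009)/(b(E) + S) = (5891 - 24009)/(223*(-8 + 223) + 12513) = -18118/(223*215 + 12513) = -18118/(47945 + 12513) = -18118/60458 = -18118*1/60458 = -9059/30229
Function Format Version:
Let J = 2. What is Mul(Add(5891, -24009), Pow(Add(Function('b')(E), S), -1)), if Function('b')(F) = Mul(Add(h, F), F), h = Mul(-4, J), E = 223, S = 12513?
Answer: Rational(-9059, 30229) ≈ -0.29968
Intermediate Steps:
h = -8 (h = Mul(-4, 2) = -8)
Function('b')(F) = Mul(F, Add(-8, F)) (Function('b')(F) = Mul(Add(-8, F), F) = Mul(F, Add(-8, F)))
Mul(Add(5891, -24009), Pow(Add(Function('b')(E), S), -1)) = Mul(Add(5891, -24009), Pow(Add(Mul(223, Add(-8, 223)), 12513), -1)) = Mul(-18118, Pow(Add(Mul(223, 215), 12513), -1)) = Mul(-18118, Pow(Add(47945, 12513), -1)) = Mul(-18118, Pow(60458, -1)) = Mul(-18118, Rational(1, 60458)) = Rational(-9059, 30229)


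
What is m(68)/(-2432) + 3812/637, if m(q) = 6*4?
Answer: 1156937/193648 ≈ 5.9744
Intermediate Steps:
m(q) = 24
m(68)/(-2432) + 3812/637 = 24/(-2432) + 3812/637 = 24*(-1/2432) + 3812*(1/637) = -3/304 + 3812/637 = 1156937/193648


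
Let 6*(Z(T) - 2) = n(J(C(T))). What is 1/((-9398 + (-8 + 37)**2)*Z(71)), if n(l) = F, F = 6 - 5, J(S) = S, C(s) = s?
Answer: -6/111241 ≈ -5.3937e-5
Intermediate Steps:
F = 1
n(l) = 1
Z(T) = 13/6 (Z(T) = 2 + (1/6)*1 = 2 + 1/6 = 13/6)
1/((-9398 + (-8 + 37)**2)*Z(71)) = 1/((-9398 + (-8 + 37)**2)*(13/6)) = (6/13)/(-9398 + 29**2) = (6/13)/(-9398 + 841) = (6/13)/(-8557) = -1/8557*6/13 = -6/111241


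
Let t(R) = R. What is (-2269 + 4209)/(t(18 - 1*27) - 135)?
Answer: -485/36 ≈ -13.472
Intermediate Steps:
(-2269 + 4209)/(t(18 - 1*27) - 135) = (-2269 + 4209)/((18 - 1*27) - 135) = 1940/((18 - 27) - 135) = 1940/(-9 - 135) = 1940/(-144) = 1940*(-1/144) = -485/36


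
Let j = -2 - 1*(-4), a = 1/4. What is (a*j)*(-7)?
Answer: -7/2 ≈ -3.5000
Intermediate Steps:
a = ¼ ≈ 0.25000
j = 2 (j = -2 + 4 = 2)
(a*j)*(-7) = ((¼)*2)*(-7) = (½)*(-7) = -7/2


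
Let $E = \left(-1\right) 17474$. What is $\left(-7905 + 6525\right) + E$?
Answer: $-18854$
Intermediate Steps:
$E = -17474$
$\left(-7905 + 6525\right) + E = \left(-7905 + 6525\right) - 17474 = -1380 - 17474 = -18854$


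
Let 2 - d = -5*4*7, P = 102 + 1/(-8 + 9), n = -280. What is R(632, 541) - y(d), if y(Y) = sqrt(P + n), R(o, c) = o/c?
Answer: 632/541 - I*sqrt(177) ≈ 1.1682 - 13.304*I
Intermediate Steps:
P = 103 (P = 102 + 1/1 = 102 + 1 = 103)
d = 142 (d = 2 - (-5*4)*7 = 2 - (-20)*7 = 2 - 1*(-140) = 2 + 140 = 142)
y(Y) = I*sqrt(177) (y(Y) = sqrt(103 - 280) = sqrt(-177) = I*sqrt(177))
R(632, 541) - y(d) = 632/541 - I*sqrt(177)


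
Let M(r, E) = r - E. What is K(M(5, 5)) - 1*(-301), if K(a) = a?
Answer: 301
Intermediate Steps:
K(M(5, 5)) - 1*(-301) = (5 - 1*5) - 1*(-301) = (5 - 5) + 301 = 0 + 301 = 301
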